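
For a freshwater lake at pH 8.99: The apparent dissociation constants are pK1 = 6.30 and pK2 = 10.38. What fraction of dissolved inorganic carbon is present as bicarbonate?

α₁ = 1 / (1 + [H⁺]/K1 + K2/[H⁺]) = 1 / (1 + 10^-2.69 + 10^-1.39)
   = 1 / (1 + 0.0020417 + 0.040738) = 1/1.0428 = 0.9590

α₁ = 0.959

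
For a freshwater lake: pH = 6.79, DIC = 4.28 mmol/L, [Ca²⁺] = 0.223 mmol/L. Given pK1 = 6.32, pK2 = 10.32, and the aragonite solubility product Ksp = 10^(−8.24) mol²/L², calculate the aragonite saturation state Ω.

α₂ = 1 / (1 + [H⁺]/K2 + [H⁺]²/(K1K2)) = 1 / (1 + 10^+3.53 + 10^+3.06)
   = 1 / (1 + 3388.4 + 1148.2) = 1/4537.6 = 0.0002204
[CO3²⁻] = α₂ × DIC = 0.0002204 × 4.28 = 0.0009432 mmol/L = 0.9432 μmol/L
Ksp = 10^(−8.24) = 5.754×10^-9
Ω = [Ca²⁺][CO3²⁻]/Ksp = (0.223×10^-3)(9.432×10^-7) / 5.754×10^-9 = 0.0366

Ω = 0.0366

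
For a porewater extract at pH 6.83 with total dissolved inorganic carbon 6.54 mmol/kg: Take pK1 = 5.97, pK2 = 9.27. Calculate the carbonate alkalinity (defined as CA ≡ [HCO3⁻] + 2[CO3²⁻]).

CA = 5.77 mmol/kg

CA = [HCO3⁻] + 2[CO3²⁻] = (α₁ + 2α₂)·DIC
At pH 6.83: [H⁺]/K1 = 10^-0.86 = 0.13804, K2/[H⁺] = 10^-2.44 = 0.0036308
α₁ = 1/(1 + 0.13804 + 0.0036308) = 1/1.1417 = 0.8759; α₂ = α₁·K2/[H⁺] = 0.003180
α₁ + 2α₂ = 0.8823
CA = 0.8823 × 6.54 = 5.77 mmol/kg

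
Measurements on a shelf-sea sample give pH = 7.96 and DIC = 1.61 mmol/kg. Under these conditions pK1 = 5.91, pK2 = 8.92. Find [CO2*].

[CO2*] = 12.8 μmol/kg

α₀ = 1 / (1 + K1/[H⁺] + K1K2/[H⁺]²) = 1 / (1 + 10^+2.05 + 10^+1.09)
   = 1 / (1 + 112.20 + 12.303) = 1/125.50 = 0.007968
[CO2*] = α₀ × DIC = 0.007968 × 1.61 = 0.0128 mmol/kg = 12.8 μmol/kg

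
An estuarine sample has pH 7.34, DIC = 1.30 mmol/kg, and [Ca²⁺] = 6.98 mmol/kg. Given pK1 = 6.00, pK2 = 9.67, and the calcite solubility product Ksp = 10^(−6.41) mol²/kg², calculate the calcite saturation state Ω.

α₂ = 1 / (1 + [H⁺]/K2 + [H⁺]²/(K1K2)) = 1 / (1 + 10^+2.33 + 10^+0.99)
   = 1 / (1 + 213.80 + 9.7724) = 1/224.57 = 0.004453
[CO3²⁻] = α₂ × DIC = 0.004453 × 1.30 = 0.005789 mmol/kg = 5.789 μmol/kg
Ksp = 10^(−6.41) = 3.890×10^-7
Ω = [Ca²⁺][CO3²⁻]/Ksp = (6.98×10^-3)(5.789×10^-6) / 3.890×10^-7 = 0.104

Ω = 0.104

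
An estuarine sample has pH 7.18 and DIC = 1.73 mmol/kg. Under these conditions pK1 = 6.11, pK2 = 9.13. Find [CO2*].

[CO2*] = 0.134 mmol/kg

α₀ = 1 / (1 + K1/[H⁺] + K1K2/[H⁺]²) = 1 / (1 + 10^+1.07 + 10^-0.88)
   = 1 / (1 + 11.749 + 0.13183) = 1/12.881 = 0.07763
[CO2*] = α₀ × DIC = 0.07763 × 1.73 = 0.134 mmol/kg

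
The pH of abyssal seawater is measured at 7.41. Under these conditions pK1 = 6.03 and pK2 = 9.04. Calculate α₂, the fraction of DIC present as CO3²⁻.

α₂ = 0.0220

α₂ = 1 / (1 + [H⁺]/K2 + [H⁺]²/(K1K2)) = 1 / (1 + 10^+1.63 + 10^+0.25)
   = 1 / (1 + 42.658 + 1.7783) = 1/45.436 = 0.02201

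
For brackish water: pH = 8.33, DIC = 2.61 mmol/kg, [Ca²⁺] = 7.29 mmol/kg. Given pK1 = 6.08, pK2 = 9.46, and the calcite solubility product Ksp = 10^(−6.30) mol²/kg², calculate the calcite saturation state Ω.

α₂ = 1 / (1 + [H⁺]/K2 + [H⁺]²/(K1K2)) = 1 / (1 + 10^+1.13 + 10^-1.12)
   = 1 / (1 + 13.490 + 0.075858) = 1/14.565 = 0.06866
[CO3²⁻] = α₂ × DIC = 0.06866 × 2.61 = 0.1792 mmol/kg
Ksp = 10^(−6.30) = 5.012×10^-7
Ω = [Ca²⁺][CO3²⁻]/Ksp = (7.29×10^-3)(1.792×10^-4) / 5.012×10^-7 = 2.61

Ω = 2.61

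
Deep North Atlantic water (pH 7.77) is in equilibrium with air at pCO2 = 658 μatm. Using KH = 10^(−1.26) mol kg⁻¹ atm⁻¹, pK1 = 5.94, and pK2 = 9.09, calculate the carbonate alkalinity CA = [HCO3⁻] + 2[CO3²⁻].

CA = 2.68 mmol/kg

[CO2*] = KH · pCO2 = 10^(−1.26) × 658×10^-6 = 3.616×10^-5 mol/kg
α₀ = 1/(1 + K1/[H⁺] + K1K2/[H⁺]²) = 1/(1 + 10^+1.83 + 10^+0.51) = 0.01392
DIC = [CO2*]/α₀ = 3.616×10^-5 / 0.01392 = 2.598 mmol/kg
CA = (α₁ + 2α₂)·DIC = (0.9410 + 2×0.04504) × 2.598 = 2.68 mmol/kg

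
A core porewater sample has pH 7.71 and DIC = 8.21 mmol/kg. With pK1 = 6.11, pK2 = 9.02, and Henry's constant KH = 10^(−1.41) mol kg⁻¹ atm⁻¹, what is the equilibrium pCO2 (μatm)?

pCO2 = 4940 μatm

α₀ = 1 / (1 + K1/[H⁺] + K1K2/[H⁺]²) = 1 / (1 + 10^+1.60 + 10^+0.29)
   = 1 / (1 + 39.811 + 1.9498) = 1/42.761 = 0.02339
[CO2*] = α₀ × DIC = 0.02339 × 8.21 = 0.1920 mmol/kg
pCO2 = [CO2*]/KH = 1.920×10^-4 / 3.890×10^-2 = 4940 μatm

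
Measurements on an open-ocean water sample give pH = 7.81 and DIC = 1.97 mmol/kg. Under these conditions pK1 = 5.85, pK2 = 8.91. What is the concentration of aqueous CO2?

α₀ = 1 / (1 + K1/[H⁺] + K1K2/[H⁺]²) = 1 / (1 + 10^+1.96 + 10^+0.86)
   = 1 / (1 + 91.201 + 7.2444) = 1/99.445 = 0.01006
[CO2*] = α₀ × DIC = 0.01006 × 1.97 = 0.0198 mmol/kg = 19.8 μmol/kg

[CO2*] = 19.8 μmol/kg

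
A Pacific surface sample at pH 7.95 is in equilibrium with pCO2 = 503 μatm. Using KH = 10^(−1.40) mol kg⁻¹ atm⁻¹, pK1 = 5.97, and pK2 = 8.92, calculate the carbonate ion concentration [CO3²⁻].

[CO2*] = KH · pCO2 = 10^(−1.40) × 503×10^-6 = 2.002×10^-5 mol/kg
α₀ = 1/(1 + K1/[H⁺] + K1K2/[H⁺]²) = 1/(1 + 10^+1.98 + 10^+1.01) = 0.009369
DIC = [CO2*]/α₀ = 2.002×10^-5 / 0.009369 = 2.137 mmol/kg
[CO3²⁻] = α₂·DIC; α₂ = 0.09587, so [CO3²⁻] = 0.09587 × 2.137 = 0.205 mmol/kg

[CO3²⁻] = 0.205 mmol/kg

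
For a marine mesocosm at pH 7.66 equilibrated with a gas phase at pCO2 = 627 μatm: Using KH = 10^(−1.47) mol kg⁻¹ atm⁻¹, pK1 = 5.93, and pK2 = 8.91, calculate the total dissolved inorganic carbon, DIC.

DIC = 1.23 mmol/kg

[CO2*] = KH · pCO2 = 10^(−1.47) × 627×10^-6 = 2.125×10^-5 mol/kg
α₀ = 1/(1 + K1/[H⁺] + K1K2/[H⁺]²) = 1/(1 + 10^+1.73 + 10^+0.48) = 0.01732
DIC = [CO2*]/α₀ = 2.125×10^-5 / 0.01732 = 1.23 mmol/kg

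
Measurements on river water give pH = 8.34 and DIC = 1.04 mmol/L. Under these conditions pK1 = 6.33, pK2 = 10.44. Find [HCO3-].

[HCO3⁻] = 1.02 mmol/L

α₁ = 1 / (1 + [H⁺]/K1 + K2/[H⁺]) = 1 / (1 + 10^-2.01 + 10^-2.10)
   = 1 / (1 + 0.0097724 + 0.0079433) = 1/1.0177 = 0.9826
[HCO3⁻] = α₁ × DIC = 0.9826 × 1.04 = 1.02 mmol/L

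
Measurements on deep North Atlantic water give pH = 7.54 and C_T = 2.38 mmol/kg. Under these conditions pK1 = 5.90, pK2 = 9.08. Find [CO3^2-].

[CO3²⁻] = 0.0653 mmol/kg

α₂ = 1 / (1 + [H⁺]/K2 + [H⁺]²/(K1K2)) = 1 / (1 + 10^+1.54 + 10^-0.10)
   = 1 / (1 + 34.674 + 0.79433) = 1/36.468 = 0.02742
[CO3²⁻] = α₂ × DIC = 0.02742 × 2.38 = 0.0653 mmol/kg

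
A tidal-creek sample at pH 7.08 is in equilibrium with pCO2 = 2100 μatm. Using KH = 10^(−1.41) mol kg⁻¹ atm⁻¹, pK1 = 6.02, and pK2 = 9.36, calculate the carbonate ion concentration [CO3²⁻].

[CO2*] = KH · pCO2 = 10^(−1.41) × 2100×10^-6 = 8.170×10^-5 mol/kg
α₀ = 1/(1 + K1/[H⁺] + K1K2/[H⁺]²) = 1/(1 + 10^+1.06 + 10^-1.22) = 0.07973
DIC = [CO2*]/α₀ = 8.170×10^-5 / 0.07973 = 1.025 mmol/kg
[CO3²⁻] = α₂·DIC; α₂ = 0.004804, so [CO3²⁻] = 0.004804 × 1.025 = 0.00492 mmol/kg = 4.92 μmol/kg

[CO3²⁻] = 4.92 μmol/kg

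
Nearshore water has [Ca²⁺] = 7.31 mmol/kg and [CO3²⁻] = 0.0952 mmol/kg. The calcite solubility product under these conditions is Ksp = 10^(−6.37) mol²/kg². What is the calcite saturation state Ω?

Ksp = 10^(−6.37) = 4.266×10^-7
Ω = [Ca²⁺][CO3²⁻]/Ksp = (7.31×10^-3)(0.0952×10^-3) / 4.266×10^-7 = 1.63

Ω = 1.63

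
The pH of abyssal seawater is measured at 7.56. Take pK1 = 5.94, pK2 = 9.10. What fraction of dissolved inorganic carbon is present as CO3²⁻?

α₂ = 1 / (1 + [H⁺]/K2 + [H⁺]²/(K1K2)) = 1 / (1 + 10^+1.54 + 10^-0.08)
   = 1 / (1 + 34.674 + 0.83176) = 1/36.505 = 0.02739

α₂ = 0.0274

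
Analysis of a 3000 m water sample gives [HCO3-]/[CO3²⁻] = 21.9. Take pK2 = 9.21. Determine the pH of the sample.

pH = 7.87

From K2 = [H⁺][CO3²⁻]/[HCO3-]:  pH = pK2 − log₁₀([HCO3-]/[CO3²⁻])
log₁₀(21.9) = +1.340
pH = 9.21 − (+1.340) = 7.87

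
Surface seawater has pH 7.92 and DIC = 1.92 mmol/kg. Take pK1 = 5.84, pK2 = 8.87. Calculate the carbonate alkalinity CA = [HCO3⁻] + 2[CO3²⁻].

CA = 2.10 mmol/kg

CA = [HCO3⁻] + 2[CO3²⁻] = (α₁ + 2α₂)·DIC
At pH 7.92: [H⁺]/K1 = 10^-2.08 = 0.0083176, K2/[H⁺] = 10^-0.95 = 0.11220
α₁ = 1/(1 + 0.0083176 + 0.11220) = 1/1.1205 = 0.8924; α₂ = α₁·K2/[H⁺] = 0.1001
α₁ + 2α₂ = 1.0927
CA = 1.0927 × 1.92 = 2.10 mmol/kg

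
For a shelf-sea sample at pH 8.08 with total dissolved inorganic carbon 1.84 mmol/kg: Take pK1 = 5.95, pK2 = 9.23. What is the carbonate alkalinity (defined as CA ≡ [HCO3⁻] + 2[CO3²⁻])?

CA = 1.95 mmol/kg

CA = [HCO3⁻] + 2[CO3²⁻] = (α₁ + 2α₂)·DIC
At pH 8.08: [H⁺]/K1 = 10^-2.13 = 0.0074131, K2/[H⁺] = 10^-1.15 = 0.070795
α₁ = 1/(1 + 0.0074131 + 0.070795) = 1/1.0782 = 0.9275; α₂ = α₁·K2/[H⁺] = 0.06566
α₁ + 2α₂ = 1.0588
CA = 1.0588 × 1.84 = 1.95 mmol/kg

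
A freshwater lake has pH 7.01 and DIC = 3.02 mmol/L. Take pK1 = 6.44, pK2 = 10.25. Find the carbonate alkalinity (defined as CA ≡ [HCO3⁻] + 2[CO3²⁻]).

CA = 2.38 mmol/L

CA = [HCO3⁻] + 2[CO3²⁻] = (α₁ + 2α₂)·DIC
At pH 7.01: [H⁺]/K1 = 10^-0.57 = 0.26915, K2/[H⁺] = 10^-3.24 = 0.00057544
α₁ = 1/(1 + 0.26915 + 0.00057544) = 1/1.2697 = 0.7876; α₂ = α₁·K2/[H⁺] = 0.0004532
α₁ + 2α₂ = 0.7885
CA = 0.7885 × 3.02 = 2.38 mmol/L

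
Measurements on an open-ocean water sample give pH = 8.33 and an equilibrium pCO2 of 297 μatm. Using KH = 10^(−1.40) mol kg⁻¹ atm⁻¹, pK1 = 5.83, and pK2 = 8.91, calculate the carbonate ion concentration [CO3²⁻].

[CO2*] = KH · pCO2 = 10^(−1.40) × 297×10^-6 = 1.182×10^-5 mol/kg
α₀ = 1/(1 + K1/[H⁺] + K1K2/[H⁺]²) = 1/(1 + 10^+2.50 + 10^+1.92) = 0.002497
DIC = [CO2*]/α₀ = 1.182×10^-5 / 0.002497 = 4.734 mmol/kg
[CO3²⁻] = α₂·DIC; α₂ = 0.2077, so [CO3²⁻] = 0.2077 × 4.734 = 0.983 mmol/kg

[CO3²⁻] = 0.983 mmol/kg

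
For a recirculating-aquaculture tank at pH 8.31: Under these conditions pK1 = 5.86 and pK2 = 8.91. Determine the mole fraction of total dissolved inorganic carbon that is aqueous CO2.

α₀ = 1 / (1 + K1/[H⁺] + K1K2/[H⁺]²) = 1 / (1 + 10^+2.45 + 10^+1.85)
   = 1 / (1 + 281.84 + 70.795) = 1/353.63 = 0.002828

α₀ = 0.00283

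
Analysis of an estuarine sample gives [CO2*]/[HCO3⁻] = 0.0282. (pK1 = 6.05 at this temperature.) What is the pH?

pH = 7.60

From K1 = [H⁺][HCO3⁻]/[CO2*]:  pH = pK1 − log₁₀([CO2*]/[HCO3⁻])
log₁₀(0.0282) = -1.550
pH = 6.05 − (-1.550) = 7.60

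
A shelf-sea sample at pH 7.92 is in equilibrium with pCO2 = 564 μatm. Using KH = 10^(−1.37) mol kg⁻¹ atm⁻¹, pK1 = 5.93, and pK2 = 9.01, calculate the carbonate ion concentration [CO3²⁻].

[CO3²⁻] = 0.191 mmol/kg

[CO2*] = KH · pCO2 = 10^(−1.37) × 564×10^-6 = 2.406×10^-5 mol/kg
α₀ = 1/(1 + K1/[H⁺] + K1K2/[H⁺]²) = 1/(1 + 10^+1.99 + 10^+0.90) = 0.009375
DIC = [CO2*]/α₀ = 2.406×10^-5 / 0.009375 = 2.566 mmol/kg
[CO3²⁻] = α₂·DIC; α₂ = 0.07447, so [CO3²⁻] = 0.07447 × 2.566 = 0.191 mmol/kg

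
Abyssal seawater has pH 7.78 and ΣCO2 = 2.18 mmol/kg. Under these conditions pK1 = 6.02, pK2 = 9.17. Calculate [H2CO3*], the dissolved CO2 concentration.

α₀ = 1 / (1 + K1/[H⁺] + K1K2/[H⁺]²) = 1 / (1 + 10^+1.76 + 10^+0.37)
   = 1 / (1 + 57.544 + 2.3442) = 1/60.888 = 0.01642
[CO2*] = α₀ × DIC = 0.01642 × 2.18 = 0.0358 mmol/kg

[CO2*] = 0.0358 mmol/kg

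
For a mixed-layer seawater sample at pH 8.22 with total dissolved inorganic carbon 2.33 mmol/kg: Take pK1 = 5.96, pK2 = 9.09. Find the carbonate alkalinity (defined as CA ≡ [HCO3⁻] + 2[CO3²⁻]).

CA = [HCO3⁻] + 2[CO3²⁻] = (α₁ + 2α₂)·DIC
At pH 8.22: [H⁺]/K1 = 10^-2.26 = 0.0054954, K2/[H⁺] = 10^-0.87 = 0.13490
α₁ = 1/(1 + 0.0054954 + 0.13490) = 1/1.1404 = 0.8769; α₂ = α₁·K2/[H⁺] = 0.1183
α₁ + 2α₂ = 1.1135
CA = 1.1135 × 2.33 = 2.59 mmol/kg

CA = 2.59 mmol/kg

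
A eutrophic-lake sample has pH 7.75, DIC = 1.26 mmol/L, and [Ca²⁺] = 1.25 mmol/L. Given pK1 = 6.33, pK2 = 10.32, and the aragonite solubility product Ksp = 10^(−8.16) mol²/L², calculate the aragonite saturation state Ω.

α₂ = 1 / (1 + [H⁺]/K2 + [H⁺]²/(K1K2)) = 1 / (1 + 10^+2.57 + 10^+1.15)
   = 1 / (1 + 371.54 + 14.125) = 1/386.66 = 0.002586
[CO3²⁻] = α₂ × DIC = 0.002586 × 1.26 = 0.003259 mmol/L = 3.259 μmol/L
Ksp = 10^(−8.16) = 6.918×10^-9
Ω = [Ca²⁺][CO3²⁻]/Ksp = (1.25×10^-3)(3.259×10^-6) / 6.918×10^-9 = 0.589

Ω = 0.589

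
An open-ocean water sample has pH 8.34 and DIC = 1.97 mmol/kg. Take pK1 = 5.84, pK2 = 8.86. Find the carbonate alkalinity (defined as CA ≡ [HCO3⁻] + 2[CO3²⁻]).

CA = [HCO3⁻] + 2[CO3²⁻] = (α₁ + 2α₂)·DIC
At pH 8.34: [H⁺]/K1 = 10^-2.50 = 0.0031623, K2/[H⁺] = 10^-0.52 = 0.30200
α₁ = 1/(1 + 0.0031623 + 0.30200) = 1/1.3052 = 0.7662; α₂ = α₁·K2/[H⁺] = 0.2314
α₁ + 2α₂ = 1.2290
CA = 1.2290 × 1.97 = 2.42 mmol/kg

CA = 2.42 mmol/kg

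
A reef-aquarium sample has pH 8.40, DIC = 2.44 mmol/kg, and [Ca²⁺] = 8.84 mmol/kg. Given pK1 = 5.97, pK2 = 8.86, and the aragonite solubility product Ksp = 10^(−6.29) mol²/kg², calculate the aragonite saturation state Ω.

α₂ = 1 / (1 + [H⁺]/K2 + [H⁺]²/(K1K2)) = 1 / (1 + 10^+0.46 + 10^-1.97)
   = 1 / (1 + 2.8840 + 0.010715) = 1/3.8947 = 0.2568
[CO3²⁻] = α₂ × DIC = 0.2568 × 2.44 = 0.6265 mmol/kg
Ksp = 10^(−6.29) = 5.129×10^-7
Ω = [Ca²⁺][CO3²⁻]/Ksp = (8.84×10^-3)(6.265×10^-4) / 5.129×10^-7 = 10.8

Ω = 10.8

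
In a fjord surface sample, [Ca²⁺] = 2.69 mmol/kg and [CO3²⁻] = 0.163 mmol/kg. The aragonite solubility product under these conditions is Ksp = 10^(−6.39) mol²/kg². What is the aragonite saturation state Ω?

Ω = 1.08

Ksp = 10^(−6.39) = 4.074×10^-7
Ω = [Ca²⁺][CO3²⁻]/Ksp = (2.69×10^-3)(0.163×10^-3) / 4.074×10^-7 = 1.08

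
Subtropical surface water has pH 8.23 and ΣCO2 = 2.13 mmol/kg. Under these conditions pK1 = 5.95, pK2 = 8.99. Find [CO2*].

α₀ = 1 / (1 + K1/[H⁺] + K1K2/[H⁺]²) = 1 / (1 + 10^+2.28 + 10^+1.52)
   = 1 / (1 + 190.55 + 33.113) = 1/224.66 = 0.004451
[CO2*] = α₀ × DIC = 0.004451 × 2.13 = 0.00948 mmol/kg = 9.48 μmol/kg

[CO2*] = 9.48 μmol/kg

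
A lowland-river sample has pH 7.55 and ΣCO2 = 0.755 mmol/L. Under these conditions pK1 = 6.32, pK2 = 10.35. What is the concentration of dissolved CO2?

α₀ = 1 / (1 + K1/[H⁺] + K1K2/[H⁺]²) = 1 / (1 + 10^+1.23 + 10^-1.57)
   = 1 / (1 + 16.982 + 0.026915) = 1/18.009 = 0.05553
[CO2*] = α₀ × DIC = 0.05553 × 0.755 = 0.0419 mmol/L

[CO2*] = 0.0419 mmol/L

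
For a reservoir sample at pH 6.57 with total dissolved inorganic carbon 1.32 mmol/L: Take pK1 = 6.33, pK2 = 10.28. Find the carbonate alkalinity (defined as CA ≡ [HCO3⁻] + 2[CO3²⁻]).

CA = [HCO3⁻] + 2[CO3²⁻] = (α₁ + 2α₂)·DIC
At pH 6.57: [H⁺]/K1 = 10^-0.24 = 0.57544, K2/[H⁺] = 10^-3.71 = 0.00019498
α₁ = 1/(1 + 0.57544 + 0.00019498) = 1/1.5756 = 0.6347; α₂ = α₁·K2/[H⁺] = 0.0001237
α₁ + 2α₂ = 0.6349
CA = 0.6349 × 1.32 = 0.838 mmol/L

CA = 0.838 mmol/L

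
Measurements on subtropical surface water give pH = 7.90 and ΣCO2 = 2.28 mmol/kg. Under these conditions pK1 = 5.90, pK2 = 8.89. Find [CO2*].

[CO2*] = 0.0205 mmol/kg

α₀ = 1 / (1 + K1/[H⁺] + K1K2/[H⁺]²) = 1 / (1 + 10^+2.00 + 10^+1.01)
   = 1 / (1 + 100.00 + 10.233) = 1/111.23 = 0.008990
[CO2*] = α₀ × DIC = 0.008990 × 2.28 = 0.0205 mmol/kg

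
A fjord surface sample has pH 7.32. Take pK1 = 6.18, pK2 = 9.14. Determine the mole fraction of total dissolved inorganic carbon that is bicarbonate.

α₁ = 1 / (1 + [H⁺]/K1 + K2/[H⁺]) = 1 / (1 + 10^-1.14 + 10^-1.82)
   = 1 / (1 + 0.072444 + 0.015136) = 1/1.0876 = 0.9195

α₁ = 0.919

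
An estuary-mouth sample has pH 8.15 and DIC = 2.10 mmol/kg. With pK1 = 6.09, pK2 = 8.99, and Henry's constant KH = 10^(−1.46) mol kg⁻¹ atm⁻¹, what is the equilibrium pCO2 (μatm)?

pCO2 = 457 μatm

α₀ = 1 / (1 + K1/[H⁺] + K1K2/[H⁺]²) = 1 / (1 + 10^+2.06 + 10^+1.22)
   = 1 / (1 + 114.82 + 16.596) = 1/132.41 = 0.007552
[CO2*] = α₀ × DIC = 0.007552 × 2.10 = 0.01586 mmol/kg = 15.86 μmol/kg
pCO2 = [CO2*]/KH = 1.586×10^-5 / 3.467×10^-2 = 457 μatm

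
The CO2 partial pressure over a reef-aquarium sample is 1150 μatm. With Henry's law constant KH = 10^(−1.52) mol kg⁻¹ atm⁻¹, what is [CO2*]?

KH = 10^(−1.52) = 3.020×10^-2 mol kg⁻¹ atm⁻¹
[CO2*] = KH · pCO2 = 3.020×10^-2 × 1150×10^-6 atm = 3.47×10^-5 mol/kg

[CO2*] = 34.7 μmol/kg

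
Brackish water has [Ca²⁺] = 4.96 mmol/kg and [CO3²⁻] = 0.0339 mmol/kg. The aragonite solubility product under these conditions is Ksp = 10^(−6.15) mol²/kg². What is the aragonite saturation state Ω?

Ksp = 10^(−6.15) = 7.079×10^-7
Ω = [Ca²⁺][CO3²⁻]/Ksp = (4.96×10^-3)(0.0339×10^-3) / 7.079×10^-7 = 0.238

Ω = 0.238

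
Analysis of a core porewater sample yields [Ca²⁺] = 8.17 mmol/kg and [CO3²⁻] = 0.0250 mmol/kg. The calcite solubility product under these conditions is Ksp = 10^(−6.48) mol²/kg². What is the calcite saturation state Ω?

Ω = 0.617

Ksp = 10^(−6.48) = 3.311×10^-7
Ω = [Ca²⁺][CO3²⁻]/Ksp = (8.17×10^-3)(0.0250×10^-3) / 3.311×10^-7 = 0.617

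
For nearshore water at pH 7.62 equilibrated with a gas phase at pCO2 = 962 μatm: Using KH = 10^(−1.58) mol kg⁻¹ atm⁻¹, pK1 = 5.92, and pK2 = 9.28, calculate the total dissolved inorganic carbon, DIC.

DIC = 1.32 mmol/kg

[CO2*] = KH · pCO2 = 10^(−1.58) × 962×10^-6 = 2.530×10^-5 mol/kg
α₀ = 1/(1 + K1/[H⁺] + K1K2/[H⁺]²) = 1/(1 + 10^+1.70 + 10^+0.04) = 0.01915
DIC = [CO2*]/α₀ = 2.530×10^-5 / 0.01915 = 1.32 mmol/kg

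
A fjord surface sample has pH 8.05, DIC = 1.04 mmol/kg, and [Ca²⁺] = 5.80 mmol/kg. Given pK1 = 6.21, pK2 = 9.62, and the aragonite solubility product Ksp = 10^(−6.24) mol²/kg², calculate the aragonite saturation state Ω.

Ω = 0.271

α₂ = 1 / (1 + [H⁺]/K2 + [H⁺]²/(K1K2)) = 1 / (1 + 10^+1.57 + 10^-0.27)
   = 1 / (1 + 37.154 + 0.53703) = 1/38.691 = 0.02585
[CO3²⁻] = α₂ × DIC = 0.02585 × 1.04 = 0.02688 mmol/kg
Ksp = 10^(−6.24) = 5.754×10^-7
Ω = [Ca²⁺][CO3²⁻]/Ksp = (5.80×10^-3)(2.688×10^-5) / 5.754×10^-7 = 0.271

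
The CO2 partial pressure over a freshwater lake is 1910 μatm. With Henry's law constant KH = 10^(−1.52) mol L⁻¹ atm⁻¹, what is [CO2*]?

KH = 10^(−1.52) = 3.020×10^-2 mol L⁻¹ atm⁻¹
[CO2*] = KH · pCO2 = 3.020×10^-2 × 1910×10^-6 atm = 5.77×10^-5 mol/L

[CO2*] = 57.7 μmol/L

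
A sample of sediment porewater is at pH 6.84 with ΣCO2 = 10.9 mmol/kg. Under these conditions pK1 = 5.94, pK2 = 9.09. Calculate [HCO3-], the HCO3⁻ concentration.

α₁ = 1 / (1 + [H⁺]/K1 + K2/[H⁺]) = 1 / (1 + 10^-0.90 + 10^-2.25)
   = 1 / (1 + 0.12589 + 0.0056234) = 1/1.1315 = 0.8838
[HCO3⁻] = α₁ × DIC = 0.8838 × 10.9 = 9.63 mmol/kg

[HCO3⁻] = 9.63 mmol/kg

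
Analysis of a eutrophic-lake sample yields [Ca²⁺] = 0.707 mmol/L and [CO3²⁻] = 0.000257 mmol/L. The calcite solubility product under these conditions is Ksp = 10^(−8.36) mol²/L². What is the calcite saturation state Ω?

Ksp = 10^(−8.36) = 4.365×10^-9
Ω = [Ca²⁺][CO3²⁻]/Ksp = (0.707×10^-3)(0.000257×10^-3) / 4.365×10^-9 = 0.0416

Ω = 0.0416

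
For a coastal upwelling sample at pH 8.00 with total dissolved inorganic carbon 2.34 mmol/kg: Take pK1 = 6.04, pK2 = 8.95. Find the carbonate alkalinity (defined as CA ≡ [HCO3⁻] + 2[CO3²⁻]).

CA = 2.55 mmol/kg

CA = [HCO3⁻] + 2[CO3²⁻] = (α₁ + 2α₂)·DIC
At pH 8.00: [H⁺]/K1 = 10^-1.96 = 0.010965, K2/[H⁺] = 10^-0.95 = 0.11220
α₁ = 1/(1 + 0.010965 + 0.11220) = 1/1.1232 = 0.8903; α₂ = α₁·K2/[H⁺] = 0.09990
α₁ + 2α₂ = 1.0901
CA = 1.0901 × 2.34 = 2.55 mmol/kg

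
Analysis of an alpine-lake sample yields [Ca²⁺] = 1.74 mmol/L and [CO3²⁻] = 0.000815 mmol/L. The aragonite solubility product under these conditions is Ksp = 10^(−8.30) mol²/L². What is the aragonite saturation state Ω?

Ω = 0.283

Ksp = 10^(−8.30) = 5.012×10^-9
Ω = [Ca²⁺][CO3²⁻]/Ksp = (1.74×10^-3)(0.000815×10^-3) / 5.012×10^-9 = 0.283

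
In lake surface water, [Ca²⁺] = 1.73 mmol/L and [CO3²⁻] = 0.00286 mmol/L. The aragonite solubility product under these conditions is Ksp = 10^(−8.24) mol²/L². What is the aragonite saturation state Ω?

Ω = 0.860

Ksp = 10^(−8.24) = 5.754×10^-9
Ω = [Ca²⁺][CO3²⁻]/Ksp = (1.73×10^-3)(0.00286×10^-3) / 5.754×10^-9 = 0.860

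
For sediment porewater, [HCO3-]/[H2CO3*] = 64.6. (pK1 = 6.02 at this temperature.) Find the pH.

From K1 = [H⁺][HCO3-]/[H2CO3*]:  pH = pK1 + log₁₀([HCO3-]/[H2CO3*])
log₁₀(64.6) = +1.810
pH = 6.02 + (+1.810) = 7.83

pH = 7.83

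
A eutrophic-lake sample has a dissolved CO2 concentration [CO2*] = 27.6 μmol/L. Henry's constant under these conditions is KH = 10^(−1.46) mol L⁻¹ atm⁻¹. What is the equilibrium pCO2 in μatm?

pCO2 = 796 μatm

KH = 10^(−1.46) = 3.467×10^-2 mol L⁻¹ atm⁻¹
pCO2 = [CO2*]/KH = 27.6×10^-6 / 3.467×10^-2 = 7.96×10^-4 atm = 796 μatm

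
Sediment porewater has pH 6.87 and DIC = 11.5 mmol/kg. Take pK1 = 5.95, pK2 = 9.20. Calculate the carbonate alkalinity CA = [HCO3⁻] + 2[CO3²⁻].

CA = 10.3 mmol/kg

CA = [HCO3⁻] + 2[CO3²⁻] = (α₁ + 2α₂)·DIC
At pH 6.87: [H⁺]/K1 = 10^-0.92 = 0.12023, K2/[H⁺] = 10^-2.33 = 0.0046774
α₁ = 1/(1 + 0.12023 + 0.0046774) = 1/1.1249 = 0.8890; α₂ = α₁·K2/[H⁺] = 0.004158
α₁ + 2α₂ = 0.8973
CA = 0.8973 × 11.5 = 10.3 mmol/kg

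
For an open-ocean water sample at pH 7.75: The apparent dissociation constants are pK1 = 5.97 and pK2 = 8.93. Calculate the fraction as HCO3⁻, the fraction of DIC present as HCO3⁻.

α₁ = 0.924

α₁ = 1 / (1 + [H⁺]/K1 + K2/[H⁺]) = 1 / (1 + 10^-1.78 + 10^-1.18)
   = 1 / (1 + 0.016596 + 0.066069) = 1/1.0827 = 0.9236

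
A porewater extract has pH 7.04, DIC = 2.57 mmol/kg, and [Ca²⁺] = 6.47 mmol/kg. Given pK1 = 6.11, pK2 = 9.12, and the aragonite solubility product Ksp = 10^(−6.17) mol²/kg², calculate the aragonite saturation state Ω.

Ω = 0.182

α₂ = 1 / (1 + [H⁺]/K2 + [H⁺]²/(K1K2)) = 1 / (1 + 10^+2.08 + 10^+1.15)
   = 1 / (1 + 120.23 + 14.125) = 1/135.35 = 0.007388
[CO3²⁻] = α₂ × DIC = 0.007388 × 2.57 = 0.01899 mmol/kg = 18.99 μmol/kg
Ksp = 10^(−6.17) = 6.761×10^-7
Ω = [Ca²⁺][CO3²⁻]/Ksp = (6.47×10^-3)(1.899×10^-5) / 6.761×10^-7 = 0.182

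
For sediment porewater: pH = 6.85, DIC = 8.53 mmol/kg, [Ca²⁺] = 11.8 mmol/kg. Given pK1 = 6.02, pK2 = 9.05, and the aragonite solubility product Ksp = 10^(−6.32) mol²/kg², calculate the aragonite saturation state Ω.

Ω = 1.15

α₂ = 1 / (1 + [H⁺]/K2 + [H⁺]²/(K1K2)) = 1 / (1 + 10^+2.20 + 10^+1.37)
   = 1 / (1 + 158.49 + 23.442) = 1/182.93 = 0.005467
[CO3²⁻] = α₂ × DIC = 0.005467 × 8.53 = 0.04663 mmol/kg
Ksp = 10^(−6.32) = 4.786×10^-7
Ω = [Ca²⁺][CO3²⁻]/Ksp = (11.8×10^-3)(4.663×10^-5) / 4.786×10^-7 = 1.15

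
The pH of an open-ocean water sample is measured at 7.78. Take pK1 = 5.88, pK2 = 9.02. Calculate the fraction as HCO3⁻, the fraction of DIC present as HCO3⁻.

α₁ = 0.934

α₁ = 1 / (1 + [H⁺]/K1 + K2/[H⁺]) = 1 / (1 + 10^-1.90 + 10^-1.24)
   = 1 / (1 + 0.012589 + 0.057544) = 1/1.0701 = 0.9345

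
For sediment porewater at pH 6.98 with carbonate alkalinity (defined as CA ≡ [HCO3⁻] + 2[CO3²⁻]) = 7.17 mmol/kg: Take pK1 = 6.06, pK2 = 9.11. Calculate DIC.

CA = [HCO3⁻] + 2[CO3²⁻] = (α₁ + 2α₂)·DIC
At pH 6.98: [H⁺]/K1 = 10^-0.92 = 0.12023, K2/[H⁺] = 10^-2.13 = 0.0074131
α₁ = 1/(1 + 0.12023 + 0.0074131) = 1/1.1276 = 0.8868; α₂ = α₁·K2/[H⁺] = 0.006574
α₁ + 2α₂ = 0.9000
DIC = CA / (α₁ + 2α₂) = 7.17 / 0.9000 = 7.97 mmol/kg

DIC = 7.97 mmol/kg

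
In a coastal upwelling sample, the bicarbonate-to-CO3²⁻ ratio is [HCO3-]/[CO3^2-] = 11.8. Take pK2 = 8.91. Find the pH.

pH = 7.84

From K2 = [H⁺][CO3^2-]/[HCO3-]:  pH = pK2 − log₁₀([HCO3-]/[CO3^2-])
log₁₀(11.8) = +1.072
pH = 8.91 − (+1.072) = 7.84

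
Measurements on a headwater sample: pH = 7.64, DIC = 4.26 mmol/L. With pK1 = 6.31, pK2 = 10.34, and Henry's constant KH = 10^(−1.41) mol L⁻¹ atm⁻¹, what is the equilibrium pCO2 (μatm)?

pCO2 = 4880 μatm

α₀ = 1 / (1 + K1/[H⁺] + K1K2/[H⁺]²) = 1 / (1 + 10^+1.33 + 10^-1.37)
   = 1 / (1 + 21.380 + 0.042658) = 1/22.422 = 0.04460
[CO2*] = α₀ × DIC = 0.04460 × 4.26 = 0.1900 mmol/L
pCO2 = [CO2*]/KH = 1.900×10^-4 / 3.890×10^-2 = 4880 μatm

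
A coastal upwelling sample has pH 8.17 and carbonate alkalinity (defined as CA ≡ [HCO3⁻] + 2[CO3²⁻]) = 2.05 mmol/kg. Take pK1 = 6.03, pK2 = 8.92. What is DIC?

CA = [HCO3⁻] + 2[CO3²⁻] = (α₁ + 2α₂)·DIC
At pH 8.17: [H⁺]/K1 = 10^-2.14 = 0.0072444, K2/[H⁺] = 10^-0.75 = 0.17783
α₁ = 1/(1 + 0.0072444 + 0.17783) = 1/1.1851 = 0.8438; α₂ = α₁·K2/[H⁺] = 0.1501
α₁ + 2α₂ = 1.1439
DIC = CA / (α₁ + 2α₂) = 2.05 / 1.1439 = 1.79 mmol/kg

DIC = 1.79 mmol/kg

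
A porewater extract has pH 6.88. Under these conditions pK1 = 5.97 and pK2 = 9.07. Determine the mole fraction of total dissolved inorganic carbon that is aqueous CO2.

α₀ = 0.109

α₀ = 1 / (1 + K1/[H⁺] + K1K2/[H⁺]²) = 1 / (1 + 10^+0.91 + 10^-1.28)
   = 1 / (1 + 8.1283 + 0.052481) = 1/9.1808 = 0.1089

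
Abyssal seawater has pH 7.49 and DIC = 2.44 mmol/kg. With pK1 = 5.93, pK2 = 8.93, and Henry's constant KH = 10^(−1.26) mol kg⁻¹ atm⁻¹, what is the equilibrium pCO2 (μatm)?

α₀ = 1 / (1 + K1/[H⁺] + K1K2/[H⁺]²) = 1 / (1 + 10^+1.56 + 10^+0.12)
   = 1 / (1 + 36.308 + 1.3183) = 1/38.626 = 0.02589
[CO2*] = α₀ × DIC = 0.02589 × 2.44 = 0.06317 mmol/kg
pCO2 = [CO2*]/KH = 6.317×10^-5 / 5.495×10^-2 = 1150 μatm

pCO2 = 1150 μatm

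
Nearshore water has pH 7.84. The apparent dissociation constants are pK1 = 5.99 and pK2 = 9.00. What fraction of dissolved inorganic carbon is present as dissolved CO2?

α₀ = 0.0130

α₀ = 1 / (1 + K1/[H⁺] + K1K2/[H⁺]²) = 1 / (1 + 10^+1.85 + 10^+0.69)
   = 1 / (1 + 70.795 + 4.8978) = 1/76.692 = 0.01304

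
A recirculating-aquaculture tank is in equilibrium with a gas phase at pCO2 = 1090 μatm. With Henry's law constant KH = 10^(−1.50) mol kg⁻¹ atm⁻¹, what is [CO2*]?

[CO2*] = 34.5 μmol/kg

KH = 10^(−1.50) = 3.162×10^-2 mol kg⁻¹ atm⁻¹
[CO2*] = KH · pCO2 = 3.162×10^-2 × 1090×10^-6 atm = 3.45×10^-5 mol/kg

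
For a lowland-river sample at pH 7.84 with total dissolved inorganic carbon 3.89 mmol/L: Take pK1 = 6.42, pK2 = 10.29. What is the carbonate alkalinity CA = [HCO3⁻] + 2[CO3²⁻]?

CA = 3.76 mmol/L

CA = [HCO3⁻] + 2[CO3²⁻] = (α₁ + 2α₂)·DIC
At pH 7.84: [H⁺]/K1 = 10^-1.42 = 0.038019, K2/[H⁺] = 10^-2.45 = 0.0035481
α₁ = 1/(1 + 0.038019 + 0.0035481) = 1/1.0416 = 0.9601; α₂ = α₁·K2/[H⁺] = 0.003407
α₁ + 2α₂ = 0.9669
CA = 0.9669 × 3.89 = 3.76 mmol/L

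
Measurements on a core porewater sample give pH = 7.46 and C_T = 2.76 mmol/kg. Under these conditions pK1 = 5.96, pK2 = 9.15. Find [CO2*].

α₀ = 1 / (1 + K1/[H⁺] + K1K2/[H⁺]²) = 1 / (1 + 10^+1.50 + 10^-0.19)
   = 1 / (1 + 31.623 + 0.64565) = 1/33.268 = 0.03006
[CO2*] = α₀ × DIC = 0.03006 × 2.76 = 0.0830 mmol/kg

[CO2*] = 0.0830 mmol/kg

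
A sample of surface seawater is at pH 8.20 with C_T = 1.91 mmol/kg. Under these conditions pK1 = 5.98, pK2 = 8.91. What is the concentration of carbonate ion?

[CO3²⁻] = 0.310 mmol/kg

α₂ = 1 / (1 + [H⁺]/K2 + [H⁺]²/(K1K2)) = 1 / (1 + 10^+0.71 + 10^-1.51)
   = 1 / (1 + 5.1286 + 0.030903) = 1/6.1595 = 0.1624
[CO3²⁻] = α₂ × DIC = 0.1624 × 1.91 = 0.310 mmol/kg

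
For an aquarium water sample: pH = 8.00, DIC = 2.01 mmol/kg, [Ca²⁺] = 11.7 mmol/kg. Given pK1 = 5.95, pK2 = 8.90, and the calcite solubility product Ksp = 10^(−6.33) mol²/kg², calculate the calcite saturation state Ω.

α₂ = 1 / (1 + [H⁺]/K2 + [H⁺]²/(K1K2)) = 1 / (1 + 10^+0.90 + 10^-1.15)
   = 1 / (1 + 7.9433 + 0.070795) = 1/9.0141 = 0.1109
[CO3²⁻] = α₂ × DIC = 0.1109 × 2.01 = 0.2230 mmol/kg
Ksp = 10^(−6.33) = 4.677×10^-7
Ω = [Ca²⁺][CO3²⁻]/Ksp = (11.7×10^-3)(2.230×10^-4) / 4.677×10^-7 = 5.58

Ω = 5.58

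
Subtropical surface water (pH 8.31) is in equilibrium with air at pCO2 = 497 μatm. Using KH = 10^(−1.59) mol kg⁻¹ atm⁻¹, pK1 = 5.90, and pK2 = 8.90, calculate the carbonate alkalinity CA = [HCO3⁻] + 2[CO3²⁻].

[CO2*] = KH · pCO2 = 10^(−1.59) × 497×10^-6 = 1.277×10^-5 mol/kg
α₀ = 1/(1 + K1/[H⁺] + K1K2/[H⁺]²) = 1/(1 + 10^+2.41 + 10^+1.82) = 0.003085
DIC = [CO2*]/α₀ = 1.277×10^-5 / 0.003085 = 4.140 mmol/kg
CA = (α₁ + 2α₂)·DIC = (0.7931 + 2×0.2038) × 4.140 = 4.97 mmol/kg

CA = 4.97 mmol/kg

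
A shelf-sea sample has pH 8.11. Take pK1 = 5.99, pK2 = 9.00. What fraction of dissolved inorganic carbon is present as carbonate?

α₂ = 0.113

α₂ = 1 / (1 + [H⁺]/K2 + [H⁺]²/(K1K2)) = 1 / (1 + 10^+0.89 + 10^-1.23)
   = 1 / (1 + 7.7625 + 0.058884) = 1/8.8214 = 0.1134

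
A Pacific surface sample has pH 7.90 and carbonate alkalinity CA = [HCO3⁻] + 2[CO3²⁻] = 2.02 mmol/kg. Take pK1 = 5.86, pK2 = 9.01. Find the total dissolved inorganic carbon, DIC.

DIC = 1.90 mmol/kg

CA = [HCO3⁻] + 2[CO3²⁻] = (α₁ + 2α₂)·DIC
At pH 7.90: [H⁺]/K1 = 10^-2.04 = 0.0091201, K2/[H⁺] = 10^-1.11 = 0.077625
α₁ = 1/(1 + 0.0091201 + 0.077625) = 1/1.0867 = 0.9202; α₂ = α₁·K2/[H⁺] = 0.07143
α₁ + 2α₂ = 1.0630
DIC = CA / (α₁ + 2α₂) = 2.02 / 1.0630 = 1.90 mmol/kg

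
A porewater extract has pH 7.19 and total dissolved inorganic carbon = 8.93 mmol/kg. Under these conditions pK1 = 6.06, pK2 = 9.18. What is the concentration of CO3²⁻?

[CO3²⁻] = 0.0843 mmol/kg

α₂ = 1 / (1 + [H⁺]/K2 + [H⁺]²/(K1K2)) = 1 / (1 + 10^+1.99 + 10^+0.86)
   = 1 / (1 + 97.724 + 7.2444) = 1/105.97 = 0.009437
[CO3²⁻] = α₂ × DIC = 0.009437 × 8.93 = 0.0843 mmol/kg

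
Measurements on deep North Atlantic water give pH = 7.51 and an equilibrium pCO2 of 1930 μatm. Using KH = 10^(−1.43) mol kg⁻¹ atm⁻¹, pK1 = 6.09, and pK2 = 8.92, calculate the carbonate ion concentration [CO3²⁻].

[CO3²⁻] = 0.0734 mmol/kg

[CO2*] = KH · pCO2 = 10^(−1.43) × 1930×10^-6 = 7.171×10^-5 mol/kg
α₀ = 1/(1 + K1/[H⁺] + K1K2/[H⁺]²) = 1/(1 + 10^+1.42 + 10^+0.01) = 0.03530
DIC = [CO2*]/α₀ = 7.171×10^-5 / 0.03530 = 2.031 mmol/kg
[CO3²⁻] = α₂·DIC; α₂ = 0.03613, so [CO3²⁻] = 0.03613 × 2.031 = 0.0734 mmol/kg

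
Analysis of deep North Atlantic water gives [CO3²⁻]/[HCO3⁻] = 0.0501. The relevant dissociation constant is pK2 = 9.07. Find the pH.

pH = 7.77

From K2 = [H⁺][CO3²⁻]/[HCO3⁻]:  pH = pK2 + log₁₀([CO3²⁻]/[HCO3⁻])
log₁₀(0.0501) = -1.300
pH = 9.07 + (-1.300) = 7.77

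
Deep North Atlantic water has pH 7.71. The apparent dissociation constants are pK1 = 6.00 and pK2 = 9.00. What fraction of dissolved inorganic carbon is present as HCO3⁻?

α₁ = 0.934

α₁ = 1 / (1 + [H⁺]/K1 + K2/[H⁺]) = 1 / (1 + 10^-1.71 + 10^-1.29)
   = 1 / (1 + 0.019498 + 0.051286) = 1/1.0708 = 0.9339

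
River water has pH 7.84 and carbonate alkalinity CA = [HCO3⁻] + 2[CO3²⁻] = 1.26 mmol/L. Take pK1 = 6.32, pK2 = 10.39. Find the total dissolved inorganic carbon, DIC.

DIC = 1.29 mmol/L

CA = [HCO3⁻] + 2[CO3²⁻] = (α₁ + 2α₂)·DIC
At pH 7.84: [H⁺]/K1 = 10^-1.52 = 0.030200, K2/[H⁺] = 10^-2.55 = 0.0028184
α₁ = 1/(1 + 0.030200 + 0.0028184) = 1/1.0330 = 0.9680; α₂ = α₁·K2/[H⁺] = 0.002728
α₁ + 2α₂ = 0.9735
DIC = CA / (α₁ + 2α₂) = 1.26 / 0.9735 = 1.29 mmol/L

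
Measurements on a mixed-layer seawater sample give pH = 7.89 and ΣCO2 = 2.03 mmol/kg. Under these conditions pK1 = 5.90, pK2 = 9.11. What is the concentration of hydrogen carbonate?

[HCO3⁻] = 1.90 mmol/kg

α₁ = 1 / (1 + [H⁺]/K1 + K2/[H⁺]) = 1 / (1 + 10^-1.99 + 10^-1.22)
   = 1 / (1 + 0.010233 + 0.060256) = 1/1.0705 = 0.9342
[HCO3⁻] = α₁ × DIC = 0.9342 × 2.03 = 1.90 mmol/kg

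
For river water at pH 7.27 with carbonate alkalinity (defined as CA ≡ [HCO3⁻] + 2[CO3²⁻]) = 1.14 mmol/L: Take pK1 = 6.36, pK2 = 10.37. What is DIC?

CA = [HCO3⁻] + 2[CO3²⁻] = (α₁ + 2α₂)·DIC
At pH 7.27: [H⁺]/K1 = 10^-0.91 = 0.12303, K2/[H⁺] = 10^-3.10 = 0.00079433
α₁ = 1/(1 + 0.12303 + 0.00079433) = 1/1.1238 = 0.8898; α₂ = α₁·K2/[H⁺] = 0.0007068
α₁ + 2α₂ = 0.8912
DIC = CA / (α₁ + 2α₂) = 1.14 / 0.8912 = 1.28 mmol/L

DIC = 1.28 mmol/L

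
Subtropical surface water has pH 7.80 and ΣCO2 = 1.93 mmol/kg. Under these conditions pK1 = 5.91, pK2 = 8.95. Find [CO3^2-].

[CO3²⁻] = 0.126 mmol/kg

α₂ = 1 / (1 + [H⁺]/K2 + [H⁺]²/(K1K2)) = 1 / (1 + 10^+1.15 + 10^-0.74)
   = 1 / (1 + 14.125 + 0.18197) = 1/15.307 = 0.06533
[CO3²⁻] = α₂ × DIC = 0.06533 × 1.93 = 0.126 mmol/kg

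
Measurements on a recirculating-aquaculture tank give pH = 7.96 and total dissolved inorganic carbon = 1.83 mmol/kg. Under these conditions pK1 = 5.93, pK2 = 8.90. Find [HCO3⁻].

α₁ = 1 / (1 + [H⁺]/K1 + K2/[H⁺]) = 1 / (1 + 10^-2.03 + 10^-0.94)
   = 1 / (1 + 0.0093325 + 0.11482) = 1/1.1241 = 0.8896
[HCO3⁻] = α₁ × DIC = 0.8896 × 1.83 = 1.63 mmol/kg

[HCO3⁻] = 1.63 mmol/kg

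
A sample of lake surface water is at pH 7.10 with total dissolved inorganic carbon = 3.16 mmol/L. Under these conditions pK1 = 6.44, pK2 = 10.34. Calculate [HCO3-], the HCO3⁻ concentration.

α₁ = 1 / (1 + [H⁺]/K1 + K2/[H⁺]) = 1 / (1 + 10^-0.66 + 10^-3.24)
   = 1 / (1 + 0.21878 + 0.00057544) = 1/1.2194 = 0.8201
[HCO3⁻] = α₁ × DIC = 0.8201 × 3.16 = 2.59 mmol/L

[HCO3⁻] = 2.59 mmol/L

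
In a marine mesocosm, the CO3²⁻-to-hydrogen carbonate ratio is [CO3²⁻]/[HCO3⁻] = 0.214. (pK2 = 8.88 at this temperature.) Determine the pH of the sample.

From K2 = [H⁺][CO3²⁻]/[HCO3⁻]:  pH = pK2 + log₁₀([CO3²⁻]/[HCO3⁻])
log₁₀(0.214) = -0.670
pH = 8.88 + (-0.670) = 8.21

pH = 8.21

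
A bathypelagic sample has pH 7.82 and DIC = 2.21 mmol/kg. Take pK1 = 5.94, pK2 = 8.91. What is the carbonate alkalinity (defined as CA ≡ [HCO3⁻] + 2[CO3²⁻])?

CA = [HCO3⁻] + 2[CO3²⁻] = (α₁ + 2α₂)·DIC
At pH 7.82: [H⁺]/K1 = 10^-1.88 = 0.013183, K2/[H⁺] = 10^-1.09 = 0.081283
α₁ = 1/(1 + 0.013183 + 0.081283) = 1/1.0945 = 0.9137; α₂ = α₁·K2/[H⁺] = 0.07427
α₁ + 2α₂ = 1.0622
CA = 1.0622 × 2.21 = 2.35 mmol/kg

CA = 2.35 mmol/kg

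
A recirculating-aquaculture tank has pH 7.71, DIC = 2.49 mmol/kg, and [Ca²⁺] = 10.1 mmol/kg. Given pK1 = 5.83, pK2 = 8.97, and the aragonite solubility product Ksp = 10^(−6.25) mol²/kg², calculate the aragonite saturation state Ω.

α₂ = 1 / (1 + [H⁺]/K2 + [H⁺]²/(K1K2)) = 1 / (1 + 10^+1.26 + 10^-0.62)
   = 1 / (1 + 18.197 + 0.23988) = 1/19.437 = 0.05145
[CO3²⁻] = α₂ × DIC = 0.05145 × 2.49 = 0.1281 mmol/kg
Ksp = 10^(−6.25) = 5.623×10^-7
Ω = [Ca²⁺][CO3²⁻]/Ksp = (10.1×10^-3)(1.281×10^-4) / 5.623×10^-7 = 2.30

Ω = 2.30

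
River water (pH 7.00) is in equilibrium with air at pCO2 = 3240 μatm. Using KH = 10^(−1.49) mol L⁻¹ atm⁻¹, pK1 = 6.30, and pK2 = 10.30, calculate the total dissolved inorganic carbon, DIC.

DIC = 0.631 mmol/L

[CO2*] = KH · pCO2 = 10^(−1.49) × 3240×10^-6 = 1.048×10^-4 mol/L
α₀ = 1/(1 + K1/[H⁺] + K1K2/[H⁺]²) = 1/(1 + 10^+0.70 + 10^-2.60) = 0.1663
DIC = [CO2*]/α₀ = 1.048×10^-4 / 0.1663 = 0.631 mmol/L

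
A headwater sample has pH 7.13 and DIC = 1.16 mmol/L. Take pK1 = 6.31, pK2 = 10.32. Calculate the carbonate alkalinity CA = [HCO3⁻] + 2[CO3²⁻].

CA = 1.01 mmol/L

CA = [HCO3⁻] + 2[CO3²⁻] = (α₁ + 2α₂)·DIC
At pH 7.13: [H⁺]/K1 = 10^-0.82 = 0.15136, K2/[H⁺] = 10^-3.19 = 0.00064565
α₁ = 1/(1 + 0.15136 + 0.00064565) = 1/1.1520 = 0.8681; α₂ = α₁·K2/[H⁺] = 0.0005605
α₁ + 2α₂ = 0.8692
CA = 0.8692 × 1.16 = 1.01 mmol/L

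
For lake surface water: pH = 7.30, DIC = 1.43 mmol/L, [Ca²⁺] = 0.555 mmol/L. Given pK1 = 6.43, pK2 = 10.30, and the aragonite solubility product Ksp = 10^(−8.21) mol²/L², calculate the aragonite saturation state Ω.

Ω = 0.113

α₂ = 1 / (1 + [H⁺]/K2 + [H⁺]²/(K1K2)) = 1 / (1 + 10^+3.00 + 10^+2.13)
   = 1 / (1 + 1000.0 + 134.90) = 1/1135.9 = 0.0008804
[CO3²⁻] = α₂ × DIC = 0.0008804 × 1.43 = 0.001259 mmol/L = 1.259 μmol/L
Ksp = 10^(−8.21) = 6.166×10^-9
Ω = [Ca²⁺][CO3²⁻]/Ksp = (0.555×10^-3)(1.259×10^-6) / 6.166×10^-9 = 0.113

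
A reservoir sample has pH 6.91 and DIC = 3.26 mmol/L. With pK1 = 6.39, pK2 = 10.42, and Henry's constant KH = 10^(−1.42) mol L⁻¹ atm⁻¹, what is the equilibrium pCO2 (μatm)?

pCO2 = 1.99×10^4 μatm

α₀ = 1 / (1 + K1/[H⁺] + K1K2/[H⁺]²) = 1 / (1 + 10^+0.52 + 10^-2.99)
   = 1 / (1 + 3.3113 + 0.0010233) = 1/4.3123 = 0.2319
[CO2*] = α₀ × DIC = 0.2319 × 3.26 = 0.7560 mmol/L
pCO2 = [CO2*]/KH = 7.560×10^-4 / 3.802×10^-2 = 1.99×10^4 μatm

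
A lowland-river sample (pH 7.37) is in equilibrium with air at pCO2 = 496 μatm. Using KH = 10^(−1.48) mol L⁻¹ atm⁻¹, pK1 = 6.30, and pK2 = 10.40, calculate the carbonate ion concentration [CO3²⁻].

[CO3²⁻] = 0.180 μmol/L

[CO2*] = KH · pCO2 = 10^(−1.48) × 496×10^-6 = 1.642×10^-5 mol/L
α₀ = 1/(1 + K1/[H⁺] + K1K2/[H⁺]²) = 1/(1 + 10^+1.07 + 10^-1.96) = 0.07837
DIC = [CO2*]/α₀ = 1.642×10^-5 / 0.07837 = 0.2096 mmol/L
[CO3²⁻] = α₂·DIC; α₂ = 0.0008593, so [CO3²⁻] = 0.0008593 × 0.2096 = 0.000180 mmol/L = 0.180 μmol/L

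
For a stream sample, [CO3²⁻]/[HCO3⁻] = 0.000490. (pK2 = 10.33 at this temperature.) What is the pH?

From K2 = [H⁺][CO3²⁻]/[HCO3⁻]:  pH = pK2 + log₁₀([CO3²⁻]/[HCO3⁻])
log₁₀(0.000490) = -3.310
pH = 10.33 + (-3.310) = 7.02

pH = 7.02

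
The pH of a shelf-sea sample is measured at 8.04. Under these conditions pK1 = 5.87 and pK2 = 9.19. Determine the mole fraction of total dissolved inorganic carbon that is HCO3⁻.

α₁ = 1 / (1 + [H⁺]/K1 + K2/[H⁺]) = 1 / (1 + 10^-2.17 + 10^-1.15)
   = 1 / (1 + 0.0067608 + 0.070795) = 1/1.0776 = 0.9280

α₁ = 0.928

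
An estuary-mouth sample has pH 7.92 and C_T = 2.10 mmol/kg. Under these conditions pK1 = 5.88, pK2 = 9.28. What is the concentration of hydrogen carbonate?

[HCO3⁻] = 1.99 mmol/kg

α₁ = 1 / (1 + [H⁺]/K1 + K2/[H⁺]) = 1 / (1 + 10^-2.04 + 10^-1.36)
   = 1 / (1 + 0.0091201 + 0.043652) = 1/1.0528 = 0.9499
[HCO3⁻] = α₁ × DIC = 0.9499 × 2.10 = 1.99 mmol/kg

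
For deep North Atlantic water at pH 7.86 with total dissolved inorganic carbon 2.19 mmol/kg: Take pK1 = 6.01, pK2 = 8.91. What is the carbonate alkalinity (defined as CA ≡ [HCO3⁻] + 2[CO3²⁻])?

CA = 2.34 mmol/kg

CA = [HCO3⁻] + 2[CO3²⁻] = (α₁ + 2α₂)·DIC
At pH 7.86: [H⁺]/K1 = 10^-1.85 = 0.014125, K2/[H⁺] = 10^-1.05 = 0.089125
α₁ = 1/(1 + 0.014125 + 0.089125) = 1/1.1033 = 0.9064; α₂ = α₁·K2/[H⁺] = 0.08078
α₁ + 2α₂ = 1.0680
CA = 1.0680 × 2.19 = 2.34 mmol/kg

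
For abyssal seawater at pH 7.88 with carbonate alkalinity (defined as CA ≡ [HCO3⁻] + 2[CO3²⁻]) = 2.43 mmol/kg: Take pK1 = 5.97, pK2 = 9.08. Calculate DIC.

CA = [HCO3⁻] + 2[CO3²⁻] = (α₁ + 2α₂)·DIC
At pH 7.88: [H⁺]/K1 = 10^-1.91 = 0.012303, K2/[H⁺] = 10^-1.20 = 0.063096
α₁ = 1/(1 + 0.012303 + 0.063096) = 1/1.0754 = 0.9299; α₂ = α₁·K2/[H⁺] = 0.05867
α₁ + 2α₂ = 1.0472
DIC = CA / (α₁ + 2α₂) = 2.43 / 1.0472 = 2.32 mmol/kg

DIC = 2.32 mmol/kg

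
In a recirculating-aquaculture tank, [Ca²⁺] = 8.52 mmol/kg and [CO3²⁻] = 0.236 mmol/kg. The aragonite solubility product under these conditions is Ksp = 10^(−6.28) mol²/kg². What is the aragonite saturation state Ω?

Ω = 3.83

Ksp = 10^(−6.28) = 5.248×10^-7
Ω = [Ca²⁺][CO3²⁻]/Ksp = (8.52×10^-3)(0.236×10^-3) / 5.248×10^-7 = 3.83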